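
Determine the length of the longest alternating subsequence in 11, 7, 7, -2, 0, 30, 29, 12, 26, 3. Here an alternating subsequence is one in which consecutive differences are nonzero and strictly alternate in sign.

6

A longest alternating subsequence is 11, 7, 30, 12, 26, 3 (positions 1,2,6,8,9,10); its 5 consecutive differences strictly alternate in sign, and length 6 is optimal.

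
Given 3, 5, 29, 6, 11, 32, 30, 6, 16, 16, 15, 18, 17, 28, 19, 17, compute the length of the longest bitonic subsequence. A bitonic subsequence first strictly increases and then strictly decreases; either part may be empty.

9

Let inc[i] be the LIS ending at i and dec[i] the longest strictly decreasing subsequence starting at i. inc = [1, 2, 3, 3, 4, 5, 5, 3, 5, 5, 5, 6, 6, 7, 7, 6], dec = [1, 1, 4, 1, 2, 5, 4, 1, 2, 2, 1, 2, 1, 3, 2, 1].
max_i inc[i]+dec[i]−1 = 9, with one witness 3, 5, 6, 11, 32, 30, 28, 19, 17.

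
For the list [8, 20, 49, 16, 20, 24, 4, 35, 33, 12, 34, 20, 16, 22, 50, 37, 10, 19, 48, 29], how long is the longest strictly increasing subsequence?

Scanning left to right, the best length ending at each element is: 8→1, 20→2, 49→3, 16→2, 20→3, 24→4, 4→1, 35→5, 33→5, 12→2, 34→6, 20→3, 16→3, 22→4, 50→7, 37→7, 10→2, 19→4, 48→8, 29→5.
So the longest increasing subsequence has length 8, e.g. 8, 16, 20, 24, 33, 34, 37, 48.

8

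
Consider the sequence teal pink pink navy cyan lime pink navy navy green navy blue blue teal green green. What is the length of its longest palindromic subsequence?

One longest palindromic subsequence is teal navy navy navy navy teal (positions 1,4,8,9,11,14); it reads the same forward and backward, and the interval DP gives dp[1][16] = 6.

6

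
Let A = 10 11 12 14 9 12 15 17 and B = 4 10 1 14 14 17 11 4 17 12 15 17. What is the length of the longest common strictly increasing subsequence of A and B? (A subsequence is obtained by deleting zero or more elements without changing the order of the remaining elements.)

5

For each value that appears in both, track the longest common increasing run ending there.
The best achievable length is 5; one witness is 10, 11, 12, 15, 17 (A-positions 1,2,3,7,8, B-positions 2,7,10,11,12).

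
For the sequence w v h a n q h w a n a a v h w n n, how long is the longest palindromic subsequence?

9

One longest palindromic subsequence is whaanaahw (positions 1,3,4,9,10,11,12,14,15); it reads the same forward and backward, and the interval DP gives dp[1][17] = 9.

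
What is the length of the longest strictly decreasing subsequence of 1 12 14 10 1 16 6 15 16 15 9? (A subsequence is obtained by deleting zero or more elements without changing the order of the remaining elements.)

Scanning left to right, the best length ending at each element is: 1→1, 12→1, 14→1, 10→2, 1→3, 16→1, 6→3, 15→2, 16→1, 15→2, 9→3.
So the longest decreasing subsequence has length 3, e.g. 12, 10, 1.

3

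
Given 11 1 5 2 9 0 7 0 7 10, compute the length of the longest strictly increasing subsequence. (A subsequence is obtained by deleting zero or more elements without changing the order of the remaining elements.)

Scanning left to right, the best length ending at each element is: 11→1, 1→1, 5→2, 2→2, 9→3, 0→1, 7→3, 0→1, 7→3, 10→4.
So the longest increasing subsequence has length 4, e.g. 1, 5, 9, 10.

4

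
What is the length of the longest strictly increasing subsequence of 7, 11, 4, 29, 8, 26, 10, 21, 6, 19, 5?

Scanning left to right, the best length ending at each element is: 7→1, 11→2, 4→1, 29→3, 8→2, 26→3, 10→3, 21→4, 6→2, 19→4, 5→2.
So the longest increasing subsequence has length 4, e.g. 7, 8, 10, 21.

4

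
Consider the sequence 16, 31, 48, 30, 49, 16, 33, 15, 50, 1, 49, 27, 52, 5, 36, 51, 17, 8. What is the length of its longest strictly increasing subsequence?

6

One longest increasing subsequence is 16, 31, 48, 49, 50, 52 (positions 1,2,3,5,9,13), of length 6; no longer one exists.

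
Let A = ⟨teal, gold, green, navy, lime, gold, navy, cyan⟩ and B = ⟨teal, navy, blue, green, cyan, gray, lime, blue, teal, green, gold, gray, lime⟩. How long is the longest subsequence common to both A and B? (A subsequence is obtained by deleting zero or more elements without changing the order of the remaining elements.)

4

Backtracking the LCS table gives one alignment: teal (A1,B1) → green (A3,B4) → lime (A5,B7) → gold (A6,B11).
So the longest common subsequence has length 4.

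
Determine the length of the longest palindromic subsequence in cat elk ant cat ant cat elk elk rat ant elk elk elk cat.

9

One longest palindromic subsequence is cat elk elk elk ant elk elk elk cat (positions 1,2,7,8,10,11,12,13,14); it reads the same forward and backward, and the interval DP gives dp[1][14] = 9.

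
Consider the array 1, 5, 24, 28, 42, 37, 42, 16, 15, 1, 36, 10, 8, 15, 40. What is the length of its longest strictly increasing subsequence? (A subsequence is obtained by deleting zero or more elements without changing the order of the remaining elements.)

6

Let dp[i] be the longest increasing subsequence ending at position i. Then dp = [1, 2, 3, 4, 5, 5, 6, 3, 3, 1, 5, 3, 3, 4, 6].
The maximum is 6; one witness is 1, 5, 24, 28, 37, 42 at positions 1,2,3,4,6,7.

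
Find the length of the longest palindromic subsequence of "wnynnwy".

One longest palindromic subsequence is wnnnw (positions 1,2,4,5,6); it reads the same forward and backward, and the interval DP gives dp[1][7] = 5.

5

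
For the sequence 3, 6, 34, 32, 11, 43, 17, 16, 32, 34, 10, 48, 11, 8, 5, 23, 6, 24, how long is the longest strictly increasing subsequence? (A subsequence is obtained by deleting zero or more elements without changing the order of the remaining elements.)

7

One longest increasing subsequence is 3, 6, 11, 17, 32, 34, 48 (positions 1,2,5,7,9,10,12), of length 7; no longer one exists.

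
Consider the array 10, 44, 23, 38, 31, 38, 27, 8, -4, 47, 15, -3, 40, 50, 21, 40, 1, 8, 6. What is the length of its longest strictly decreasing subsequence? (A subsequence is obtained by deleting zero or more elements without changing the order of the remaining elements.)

Let dp[i] be the longest decreasing subsequence ending at position i. Then dp = [1, 1, 2, 2, 3, 2, 4, 5, 6, 1, 5, 6, 2, 1, 5, 2, 6, 6, 7].
The maximum is 7; one witness is 44, 38, 31, 27, 15, 8, 6 at positions 2,4,5,7,11,18,19.

7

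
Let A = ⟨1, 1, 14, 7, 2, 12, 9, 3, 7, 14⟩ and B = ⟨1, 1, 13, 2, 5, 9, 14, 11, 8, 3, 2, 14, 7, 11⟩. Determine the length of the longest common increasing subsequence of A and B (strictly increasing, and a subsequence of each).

A longest common strictly increasing subsequence is 1, 2, 9, 14 (length 4); it appears in order in both A and B, and no longer such subsequence exists.

4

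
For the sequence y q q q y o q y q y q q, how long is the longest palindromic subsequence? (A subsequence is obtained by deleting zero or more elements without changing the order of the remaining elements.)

One longest palindromic subsequence is qqyqyqyqq (positions 2,3,5,7,8,9,10,11,12); it reads the same forward and backward, and the interval DP gives dp[1][12] = 9.

9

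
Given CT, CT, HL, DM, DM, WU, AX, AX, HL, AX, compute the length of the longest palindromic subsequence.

One longest palindromic subsequence is HL AX AX HL (positions 3,7,8,9); it reads the same forward and backward, and the interval DP gives dp[1][10] = 4.

4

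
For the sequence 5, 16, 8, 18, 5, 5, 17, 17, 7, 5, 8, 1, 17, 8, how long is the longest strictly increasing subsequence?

4

One longest increasing subsequence is 5, 7, 8, 17 (positions 1,9,11,13), of length 4; no longer one exists.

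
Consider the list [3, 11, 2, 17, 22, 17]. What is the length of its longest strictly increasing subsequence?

4

Scanning left to right, the best length ending at each element is: 3→1, 11→2, 2→1, 17→3, 22→4, 17→3.
So the longest increasing subsequence has length 4, e.g. 3, 11, 17, 22.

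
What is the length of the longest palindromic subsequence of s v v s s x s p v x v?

Using dp[i][j] = 2 + dp[i+1][j−1] if the ends match, else max(dp[i+1][j], dp[i][j−1]):
dp[1][11] = 7. A witness is vvsxsvv at positions 2,3,5,6,7,9,11.

7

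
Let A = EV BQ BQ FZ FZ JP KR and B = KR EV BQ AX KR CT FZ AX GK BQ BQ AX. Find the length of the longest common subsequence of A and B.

3

A longest common subsequence is EV, BQ, BQ (length 3); the LCS DP confirms no longer common subsequence exists.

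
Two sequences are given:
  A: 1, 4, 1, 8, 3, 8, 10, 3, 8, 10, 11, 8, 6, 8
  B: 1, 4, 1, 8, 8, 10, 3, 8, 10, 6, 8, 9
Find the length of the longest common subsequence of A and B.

Backtracking the LCS table gives one alignment: 1 (A1,B1) → 4 (A2,B2) → 1 (A3,B3) → 8 (A4,B4) → 8 (A6,B5) → 10 (A7,B6) → 3 (A8,B7) → 8 (A9,B8) → 10 (A10,B9) → 6 (A13,B10) → 8 (A14,B11).
So the longest common subsequence has length 11.

11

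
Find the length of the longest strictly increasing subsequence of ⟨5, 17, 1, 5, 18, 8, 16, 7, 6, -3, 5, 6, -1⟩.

One longest increasing subsequence is 1, 5, 8, 16 (positions 3,4,6,7), of length 4; no longer one exists.

4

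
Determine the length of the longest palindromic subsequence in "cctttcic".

One longest palindromic subsequence is cctttcc (positions 1,2,3,4,5,6,8); it reads the same forward and backward, and the interval DP gives dp[1][8] = 7.

7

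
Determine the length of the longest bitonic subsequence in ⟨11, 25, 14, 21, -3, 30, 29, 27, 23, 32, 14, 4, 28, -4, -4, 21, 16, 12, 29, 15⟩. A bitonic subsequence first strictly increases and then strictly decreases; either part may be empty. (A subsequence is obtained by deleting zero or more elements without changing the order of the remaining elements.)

Let inc[i] be the LIS ending at i and dec[i] the longest strictly decreasing subsequence starting at i. inc = [1, 2, 2, 3, 1, 4, 4, 4, 4, 5, 2, 2, 5, 1, 1, 3, 3, 3, 6, 4], dec = [3, 5, 3, 4, 2, 7, 6, 5, 4, 5, 3, 2, 4, 1, 1, 3, 2, 1, 2, 1].
max_i inc[i]+dec[i]−1 = 10, with one witness 11, 14, 21, 30, 29, 27, 23, 21, 16, 15.

10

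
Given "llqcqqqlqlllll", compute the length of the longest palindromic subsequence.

9

Using dp[i][j] = 2 + dp[i+1][j−1] if the ends match, else max(dp[i+1][j], dp[i][j−1]):
dp[1][14] = 9. A witness is llqqqqqll at positions 1,2,3,5,6,7,9,13,14.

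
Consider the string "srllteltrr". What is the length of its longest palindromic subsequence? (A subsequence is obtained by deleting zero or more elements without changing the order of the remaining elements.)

5

Using dp[i][j] = 2 + dp[i+1][j−1] if the ends match, else max(dp[i+1][j], dp[i][j−1]):
dp[1][10] = 5. A witness is rtltr at positions 2,5,7,8,10.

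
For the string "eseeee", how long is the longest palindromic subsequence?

5

Using dp[i][j] = 2 + dp[i+1][j−1] if the ends match, else max(dp[i+1][j], dp[i][j−1]):
dp[1][6] = 5. A witness is eeeee at positions 1,3,4,5,6.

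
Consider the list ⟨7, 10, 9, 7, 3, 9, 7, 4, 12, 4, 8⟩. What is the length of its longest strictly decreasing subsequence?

Scanning left to right, the best length ending at each element is: 7→1, 10→1, 9→2, 7→3, 3→4, 9→2, 7→3, 4→4, 12→1, 4→4, 8→3.
So the longest decreasing subsequence has length 4, e.g. 10, 9, 7, 3.

4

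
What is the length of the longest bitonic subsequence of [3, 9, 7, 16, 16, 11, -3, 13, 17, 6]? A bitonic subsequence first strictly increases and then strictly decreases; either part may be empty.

6

One longest bitonic subsequence is 3, 9, 11, 13, 17, 6 (positions 1,2,6,8,9,10): it rises to 17 then falls. Length 6 is optimal.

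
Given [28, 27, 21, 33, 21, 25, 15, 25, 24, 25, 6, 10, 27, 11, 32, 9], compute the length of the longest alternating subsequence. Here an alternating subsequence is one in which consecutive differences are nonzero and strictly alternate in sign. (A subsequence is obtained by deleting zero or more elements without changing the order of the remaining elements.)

A longest alternating subsequence is 28, 27, 33, 21, 25, 15, 25, 24, 25, 6, 27, 11, 32, 9 (positions 1,2,4,5,6,7,8,9,10,11,13,14,15,16); its 13 consecutive differences strictly alternate in sign, and length 14 is optimal.

14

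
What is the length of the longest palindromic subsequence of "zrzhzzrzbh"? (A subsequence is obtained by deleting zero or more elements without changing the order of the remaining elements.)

7

Using dp[i][j] = 2 + dp[i+1][j−1] if the ends match, else max(dp[i+1][j], dp[i][j−1]):
dp[1][10] = 7. A witness is zrzzzrz at positions 1,2,3,5,6,7,8.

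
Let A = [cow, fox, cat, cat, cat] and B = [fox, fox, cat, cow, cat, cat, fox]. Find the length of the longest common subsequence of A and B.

A longest common subsequence is fox, cat, cat, cat (length 4); the LCS DP confirms no longer common subsequence exists.

4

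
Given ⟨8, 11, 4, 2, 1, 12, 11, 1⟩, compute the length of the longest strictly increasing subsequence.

3

Let dp[i] be the longest increasing subsequence ending at position i. Then dp = [1, 2, 1, 1, 1, 3, 2, 1].
The maximum is 3; one witness is 8, 11, 12 at positions 1,2,6.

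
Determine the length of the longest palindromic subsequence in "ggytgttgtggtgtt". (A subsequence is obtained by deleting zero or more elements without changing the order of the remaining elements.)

One longest palindromic subsequence is ttgtggtgtt (positions 4,6,8,9,10,11,12,13,14,15); it reads the same forward and backward, and the interval DP gives dp[1][15] = 10.

10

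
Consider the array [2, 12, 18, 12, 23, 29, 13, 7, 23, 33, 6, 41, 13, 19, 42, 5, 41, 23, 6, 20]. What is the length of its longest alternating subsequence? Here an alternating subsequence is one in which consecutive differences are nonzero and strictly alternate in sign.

14

Track the best alternating length ending on an up-step vs a down-step at each position: up/down = 1/1, 2/1, 2/1, 2/3, 4/1, 4/1, 4/5, 2/5, 6/5, 6/1, 2/7, 8/1, 8/9, 10/9, 10/1, 2/11, 12/11, 12/13, 12/13, 14/13.
The maximum over both is 14; one such subsequence is 2, 18, 12, 23, 13, 23, 6, 41, 13, 19, 5, 41, 6, 20.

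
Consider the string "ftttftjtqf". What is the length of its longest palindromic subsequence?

7

Using dp[i][j] = 2 + dp[i+1][j−1] if the ends match, else max(dp[i+1][j], dp[i][j−1]):
dp[1][10] = 7. A witness is fttfttf at positions 1,3,4,5,6,8,10.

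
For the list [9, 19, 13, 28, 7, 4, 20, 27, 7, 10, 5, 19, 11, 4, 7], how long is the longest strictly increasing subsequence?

4

Let dp[i] be the longest increasing subsequence ending at position i. Then dp = [1, 2, 2, 3, 1, 1, 3, 4, 2, 3, 2, 4, 4, 1, 3].
The maximum is 4; one witness is 9, 19, 20, 27 at positions 1,2,7,8.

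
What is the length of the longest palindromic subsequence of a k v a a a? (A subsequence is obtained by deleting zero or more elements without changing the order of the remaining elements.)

4

One longest palindromic subsequence is aaaa (positions 1,4,5,6); it reads the same forward and backward, and the interval DP gives dp[1][6] = 4.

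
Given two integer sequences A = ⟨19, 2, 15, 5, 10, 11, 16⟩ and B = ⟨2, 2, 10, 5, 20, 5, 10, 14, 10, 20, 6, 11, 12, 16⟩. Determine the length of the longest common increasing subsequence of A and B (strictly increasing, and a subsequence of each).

For each value that appears in both, track the longest common increasing run ending there.
The best achievable length is 5; one witness is 2, 5, 10, 11, 16 (A-positions 2,4,5,6,7, B-positions 1,4,7,12,14).

5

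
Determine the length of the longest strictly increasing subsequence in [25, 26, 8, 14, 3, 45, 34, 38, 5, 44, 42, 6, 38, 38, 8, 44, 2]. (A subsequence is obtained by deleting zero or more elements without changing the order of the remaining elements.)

6

Let dp[i] be the longest increasing subsequence ending at position i. Then dp = [1, 2, 1, 2, 1, 3, 3, 4, 2, 5, 5, 3, 4, 4, 4, 6, 1].
The maximum is 6; one witness is 25, 26, 34, 38, 42, 44 at positions 1,2,7,8,11,16.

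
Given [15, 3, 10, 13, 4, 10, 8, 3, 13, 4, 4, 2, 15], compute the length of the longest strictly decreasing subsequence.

One longest decreasing subsequence is 15, 13, 10, 8, 3, 2 (positions 1,4,6,7,8,12), of length 6; no longer one exists.

6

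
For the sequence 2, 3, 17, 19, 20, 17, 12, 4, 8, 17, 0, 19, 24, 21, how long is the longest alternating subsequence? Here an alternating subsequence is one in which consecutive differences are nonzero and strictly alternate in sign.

Track the best alternating length ending on an up-step vs a down-step at each position: up/down = 1/1, 2/1, 2/1, 2/1, 2/1, 2/3, 2/3, 2/3, 4/3, 4/3, 1/5, 6/3, 6/1, 6/7.
The maximum over both is 7; one such subsequence is 2, 17, 4, 8, 0, 24, 21.

7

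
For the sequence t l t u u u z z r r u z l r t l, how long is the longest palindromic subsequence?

8

One longest palindromic subsequence is ltzrrztl (positions 2,3,8,9,10,12,15,16); it reads the same forward and backward, and the interval DP gives dp[1][16] = 8.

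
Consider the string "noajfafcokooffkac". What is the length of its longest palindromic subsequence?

9

One longest palindromic subsequence is affoooffa (positions 3,5,7,9,11,12,13,14,16); it reads the same forward and backward, and the interval DP gives dp[1][17] = 9.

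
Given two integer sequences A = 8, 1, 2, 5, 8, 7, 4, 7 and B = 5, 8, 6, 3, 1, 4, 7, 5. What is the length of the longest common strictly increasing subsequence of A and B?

A longest common strictly increasing subsequence is 1, 4, 7 (length 3); it appears in order in both A and B, and no longer such subsequence exists.

3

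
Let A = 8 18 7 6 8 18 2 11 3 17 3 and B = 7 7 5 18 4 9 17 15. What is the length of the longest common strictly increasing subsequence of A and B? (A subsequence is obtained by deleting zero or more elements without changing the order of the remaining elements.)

A longest common strictly increasing subsequence is 7, 18 (length 2); it appears in order in both A and B, and no longer such subsequence exists.

2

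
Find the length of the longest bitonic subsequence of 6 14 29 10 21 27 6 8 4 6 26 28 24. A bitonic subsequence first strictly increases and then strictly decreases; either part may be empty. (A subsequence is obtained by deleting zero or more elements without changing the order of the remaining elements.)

One longest bitonic subsequence is 6, 14, 29, 27, 26, 24 (positions 1,2,3,6,11,13): it rises to 29 then falls. Length 6 is optimal.

6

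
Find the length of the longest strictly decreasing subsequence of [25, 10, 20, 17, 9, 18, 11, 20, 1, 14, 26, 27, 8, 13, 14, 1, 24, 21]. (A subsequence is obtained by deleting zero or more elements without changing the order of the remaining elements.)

6

Let dp[i] be the longest decreasing subsequence ending at position i. Then dp = [1, 2, 2, 3, 4, 3, 4, 2, 5, 4, 1, 1, 5, 5, 4, 6, 2, 3].
The maximum is 6; one witness is 25, 20, 17, 9, 8, 1 at positions 1,3,4,5,13,16.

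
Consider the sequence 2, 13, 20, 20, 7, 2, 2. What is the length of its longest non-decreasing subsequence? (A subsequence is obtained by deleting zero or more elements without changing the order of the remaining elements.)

4

One longest non-decreasing subsequence is 2, 13, 20, 20 (positions 1,2,3,4), of length 4; no longer one exists.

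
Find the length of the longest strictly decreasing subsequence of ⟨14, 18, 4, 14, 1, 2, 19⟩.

3

Let dp[i] be the longest decreasing subsequence ending at position i. Then dp = [1, 1, 2, 2, 3, 3, 1].
The maximum is 3; one witness is 14, 4, 1 at positions 1,3,5.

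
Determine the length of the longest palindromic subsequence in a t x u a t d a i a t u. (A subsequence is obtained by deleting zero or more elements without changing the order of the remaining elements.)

Using dp[i][j] = 2 + dp[i+1][j−1] if the ends match, else max(dp[i+1][j], dp[i][j−1]):
dp[1][12] = 7. A witness is utaiatu at positions 4,6,8,9,10,11,12.

7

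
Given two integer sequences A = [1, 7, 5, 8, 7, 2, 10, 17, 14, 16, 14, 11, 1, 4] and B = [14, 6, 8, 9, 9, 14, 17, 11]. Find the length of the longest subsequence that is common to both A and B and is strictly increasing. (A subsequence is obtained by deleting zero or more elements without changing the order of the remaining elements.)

For each value that appears in both, track the longest common increasing run ending there.
The best achievable length is 2; one witness is 8, 14 (A-positions 4,9, B-positions 3,6).

2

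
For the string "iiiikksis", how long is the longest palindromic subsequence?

Using dp[i][j] = 2 + dp[i+1][j−1] if the ends match, else max(dp[i+1][j], dp[i][j−1]):
dp[1][9] = 5. A witness is iiiii at positions 1,2,3,4,8.

5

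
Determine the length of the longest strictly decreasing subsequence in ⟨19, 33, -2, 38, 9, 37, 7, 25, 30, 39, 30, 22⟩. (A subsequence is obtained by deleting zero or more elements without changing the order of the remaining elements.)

One longest decreasing subsequence is 38, 37, 25, 22 (positions 4,6,8,12), of length 4; no longer one exists.

4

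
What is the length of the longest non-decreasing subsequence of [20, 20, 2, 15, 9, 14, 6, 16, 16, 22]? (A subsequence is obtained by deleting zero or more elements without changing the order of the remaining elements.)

Scanning left to right, the best length ending at each element is: 20→1, 20→2, 2→1, 15→2, 9→2, 14→3, 6→2, 16→4, 16→5, 22→6.
So the longest non-decreasing subsequence has length 6, e.g. 2, 9, 14, 16, 16, 22.

6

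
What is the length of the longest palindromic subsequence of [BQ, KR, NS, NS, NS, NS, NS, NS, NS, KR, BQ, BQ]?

11

One longest palindromic subsequence is BQ KR NS NS NS NS NS NS NS KR BQ (positions 1,2,3,4,5,6,7,8,9,10,12); it reads the same forward and backward, and the interval DP gives dp[1][12] = 11.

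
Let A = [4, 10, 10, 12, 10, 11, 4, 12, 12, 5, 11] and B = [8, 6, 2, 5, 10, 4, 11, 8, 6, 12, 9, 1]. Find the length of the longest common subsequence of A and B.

A longest common subsequence is 4, 11, 12 (length 3); the LCS DP confirms no longer common subsequence exists.

3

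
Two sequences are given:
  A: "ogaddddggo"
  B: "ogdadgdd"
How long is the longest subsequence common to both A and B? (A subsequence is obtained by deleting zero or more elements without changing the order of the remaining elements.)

6

Backtracking the LCS table gives one alignment: o (A1,B1) → g (A2,B2) → a (A3,B4) → d (A4,B5) → d (A6,B7) → d (A7,B8).
So the longest common subsequence has length 6.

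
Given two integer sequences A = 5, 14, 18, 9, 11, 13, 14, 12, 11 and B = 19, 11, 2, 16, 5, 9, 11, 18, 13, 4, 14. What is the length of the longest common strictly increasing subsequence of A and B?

A longest common strictly increasing subsequence is 5, 9, 11, 13, 14 (length 5); it appears in order in both A and B, and no longer such subsequence exists.

5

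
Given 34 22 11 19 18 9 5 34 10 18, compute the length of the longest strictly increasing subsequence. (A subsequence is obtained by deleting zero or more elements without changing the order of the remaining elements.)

3

Scanning left to right, the best length ending at each element is: 34→1, 22→1, 11→1, 19→2, 18→2, 9→1, 5→1, 34→3, 10→2, 18→3.
So the longest increasing subsequence has length 3, e.g. 11, 19, 34.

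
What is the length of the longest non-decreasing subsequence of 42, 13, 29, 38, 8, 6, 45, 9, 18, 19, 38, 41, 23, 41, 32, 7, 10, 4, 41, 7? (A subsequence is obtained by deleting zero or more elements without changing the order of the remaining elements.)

Let dp[i] be the longest non-decreasing subsequence ending at position i. Then dp = [1, 1, 2, 3, 1, 1, 4, 2, 3, 4, 5, 6, 5, 7, 6, 2, 3, 1, 8, 3].
The maximum is 8; one witness is 8, 9, 18, 19, 38, 41, 41, 41 at positions 5,8,9,10,11,12,14,19.

8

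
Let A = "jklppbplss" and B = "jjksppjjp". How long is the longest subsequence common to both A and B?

5

Backtracking the LCS table gives one alignment: j (A1,B2) → k (A2,B3) → p (A4,B5) → p (A5,B6) → p (A7,B9).
So the longest common subsequence has length 5.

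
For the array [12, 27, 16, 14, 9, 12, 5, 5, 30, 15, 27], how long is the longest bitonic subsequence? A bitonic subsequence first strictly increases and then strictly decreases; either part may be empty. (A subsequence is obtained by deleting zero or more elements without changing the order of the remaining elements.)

One longest bitonic subsequence is 12, 27, 16, 14, 12, 5 (positions 1,2,3,4,6,8): it rises to 27 then falls. Length 6 is optimal.

6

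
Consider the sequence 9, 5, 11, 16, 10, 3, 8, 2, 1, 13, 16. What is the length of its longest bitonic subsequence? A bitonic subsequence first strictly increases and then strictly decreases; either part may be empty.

7

Let inc[i] be the LIS ending at i and dec[i] the longest strictly decreasing subsequence starting at i. inc = [1, 1, 2, 3, 2, 1, 2, 1, 1, 3, 4], dec = [5, 4, 5, 5, 4, 3, 3, 2, 1, 1, 1].
max_i inc[i]+dec[i]−1 = 7, with one witness 9, 11, 16, 10, 8, 2, 1.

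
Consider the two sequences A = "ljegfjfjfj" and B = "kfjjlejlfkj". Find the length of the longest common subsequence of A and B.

A longest common subsequence is lejfj (length 5); the LCS DP confirms no longer common subsequence exists.

5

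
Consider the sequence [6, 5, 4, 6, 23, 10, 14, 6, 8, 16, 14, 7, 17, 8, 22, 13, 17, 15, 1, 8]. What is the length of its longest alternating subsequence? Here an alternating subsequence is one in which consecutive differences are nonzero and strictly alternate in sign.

15

Track the best alternating length ending on an up-step vs a down-step at each position: up/down = 1/1, 1/2, 1/2, 3/1, 3/1, 3/4, 5/4, 3/6, 7/6, 7/4, 7/8, 7/8, 9/4, 9/10, 11/4, 11/12, 13/12, 13/14, 1/14, 15/14.
The maximum over both is 15; one such subsequence is 6, 5, 23, 10, 14, 6, 16, 14, 17, 8, 22, 13, 17, 1, 8.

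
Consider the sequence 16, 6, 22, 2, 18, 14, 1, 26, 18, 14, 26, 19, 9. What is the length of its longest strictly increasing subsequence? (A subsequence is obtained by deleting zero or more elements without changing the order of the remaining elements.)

Let dp[i] be the longest increasing subsequence ending at position i. Then dp = [1, 1, 2, 1, 2, 2, 1, 3, 3, 2, 4, 4, 2].
The maximum is 4; one witness is 6, 14, 18, 26 at positions 2,6,9,11.

4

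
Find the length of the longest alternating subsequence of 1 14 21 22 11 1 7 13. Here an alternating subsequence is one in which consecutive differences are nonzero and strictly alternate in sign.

4

Track the best alternating length ending on an up-step vs a down-step at each position: up/down = 1/1, 2/1, 2/1, 2/1, 2/3, 1/3, 4/3, 4/3.
The maximum over both is 4; one such subsequence is 1, 14, 1, 7.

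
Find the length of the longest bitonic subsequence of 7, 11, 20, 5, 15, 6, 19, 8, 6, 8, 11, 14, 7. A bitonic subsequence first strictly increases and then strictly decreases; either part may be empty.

One longest bitonic subsequence is 7, 11, 20, 19, 14, 7 (positions 1,2,3,7,12,13): it rises to 20 then falls. Length 6 is optimal.

6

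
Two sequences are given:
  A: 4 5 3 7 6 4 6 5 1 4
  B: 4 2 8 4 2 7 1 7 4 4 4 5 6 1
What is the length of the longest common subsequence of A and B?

5

A longest common subsequence is 4, 7, 4, 6, 1 (length 5); the LCS DP confirms no longer common subsequence exists.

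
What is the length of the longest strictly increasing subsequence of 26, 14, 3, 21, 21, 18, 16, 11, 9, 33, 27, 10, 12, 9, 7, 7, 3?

4

One longest increasing subsequence is 3, 9, 10, 12 (positions 3,9,12,13), of length 4; no longer one exists.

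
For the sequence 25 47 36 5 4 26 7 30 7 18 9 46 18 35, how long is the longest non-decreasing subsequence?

Let dp[i] be the longest non-decreasing subsequence ending at position i. Then dp = [1, 2, 2, 1, 1, 2, 2, 3, 3, 4, 4, 5, 5, 6].
The maximum is 6; one witness is 5, 7, 7, 18, 18, 35 at positions 4,7,9,10,13,14.

6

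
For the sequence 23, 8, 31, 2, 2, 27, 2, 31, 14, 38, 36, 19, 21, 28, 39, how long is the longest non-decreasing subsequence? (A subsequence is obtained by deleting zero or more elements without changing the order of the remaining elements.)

8

Scanning left to right, the best length ending at each element is: 23→1, 8→1, 31→2, 2→1, 2→2, 27→3, 2→3, 31→4, 14→4, 38→5, 36→5, 19→5, 21→6, 28→7, 39→8.
So the longest non-decreasing subsequence has length 8, e.g. 2, 2, 2, 14, 19, 21, 28, 39.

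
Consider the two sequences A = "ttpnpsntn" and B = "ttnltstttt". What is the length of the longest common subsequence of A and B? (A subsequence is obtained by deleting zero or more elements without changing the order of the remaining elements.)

A longest common subsequence is ttnst (length 5); the LCS DP confirms no longer common subsequence exists.

5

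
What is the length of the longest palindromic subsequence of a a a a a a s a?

Using dp[i][j] = 2 + dp[i+1][j−1] if the ends match, else max(dp[i+1][j], dp[i][j−1]):
dp[1][8] = 7. A witness is aaaaaaa at positions 1,2,3,4,5,6,8.

7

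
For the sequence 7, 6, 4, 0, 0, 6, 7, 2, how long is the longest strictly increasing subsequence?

Let dp[i] be the longest increasing subsequence ending at position i. Then dp = [1, 1, 1, 1, 1, 2, 3, 2].
The maximum is 3; one witness is 4, 6, 7 at positions 3,6,7.

3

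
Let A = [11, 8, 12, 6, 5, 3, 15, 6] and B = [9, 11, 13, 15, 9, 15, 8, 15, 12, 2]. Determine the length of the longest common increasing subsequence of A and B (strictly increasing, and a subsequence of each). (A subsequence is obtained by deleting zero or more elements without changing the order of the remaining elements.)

2

A longest common strictly increasing subsequence is 11, 15 (length 2); it appears in order in both A and B, and no longer such subsequence exists.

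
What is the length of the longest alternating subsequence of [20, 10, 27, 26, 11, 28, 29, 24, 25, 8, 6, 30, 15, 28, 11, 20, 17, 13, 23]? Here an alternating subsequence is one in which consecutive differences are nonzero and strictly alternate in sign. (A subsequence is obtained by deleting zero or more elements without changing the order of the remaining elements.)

15

A longest alternating subsequence is 20, 10, 27, 26, 28, 24, 25, 8, 30, 15, 28, 11, 20, 17, 23 (positions 1,2,3,4,6,8,9,10,12,13,14,15,16,17,19); its 14 consecutive differences strictly alternate in sign, and length 15 is optimal.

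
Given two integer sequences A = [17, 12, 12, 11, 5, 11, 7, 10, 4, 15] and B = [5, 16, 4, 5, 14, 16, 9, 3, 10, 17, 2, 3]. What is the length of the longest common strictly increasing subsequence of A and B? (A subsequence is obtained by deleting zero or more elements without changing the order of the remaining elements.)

A longest common strictly increasing subsequence is 5, 10 (length 2); it appears in order in both A and B, and no longer such subsequence exists.

2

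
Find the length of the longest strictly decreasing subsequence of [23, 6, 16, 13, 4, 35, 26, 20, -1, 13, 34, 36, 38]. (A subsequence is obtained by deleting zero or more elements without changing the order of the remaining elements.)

One longest decreasing subsequence is 23, 16, 13, 4, -1 (positions 1,3,4,5,9), of length 5; no longer one exists.

5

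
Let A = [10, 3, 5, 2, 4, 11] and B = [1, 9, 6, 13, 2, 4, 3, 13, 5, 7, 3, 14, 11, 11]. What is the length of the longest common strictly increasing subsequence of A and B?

3

A longest common strictly increasing subsequence is 2, 4, 11 (length 3); it appears in order in both A and B, and no longer such subsequence exists.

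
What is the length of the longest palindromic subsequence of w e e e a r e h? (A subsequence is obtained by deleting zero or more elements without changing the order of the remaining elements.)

4

One longest palindromic subsequence is eeee (positions 2,3,4,7); it reads the same forward and backward, and the interval DP gives dp[1][8] = 4.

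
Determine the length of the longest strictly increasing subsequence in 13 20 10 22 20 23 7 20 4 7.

4

Let dp[i] be the longest increasing subsequence ending at position i. Then dp = [1, 2, 1, 3, 2, 4, 1, 2, 1, 2].
The maximum is 4; one witness is 13, 20, 22, 23 at positions 1,2,4,6.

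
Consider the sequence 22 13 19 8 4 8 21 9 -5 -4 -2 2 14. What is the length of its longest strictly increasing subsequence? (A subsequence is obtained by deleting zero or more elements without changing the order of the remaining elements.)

Let dp[i] be the longest increasing subsequence ending at position i. Then dp = [1, 1, 2, 1, 1, 2, 3, 3, 1, 2, 3, 4, 5].
The maximum is 5; one witness is -5, -4, -2, 2, 14 at positions 9,10,11,12,13.

5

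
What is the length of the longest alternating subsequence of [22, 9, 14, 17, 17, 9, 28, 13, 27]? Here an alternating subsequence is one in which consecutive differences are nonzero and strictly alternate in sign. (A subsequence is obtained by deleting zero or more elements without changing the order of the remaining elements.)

Track the best alternating length ending on an up-step vs a down-step at each position: up/down = 1/1, 1/2, 3/2, 3/2, 3/2, 1/4, 5/1, 5/6, 7/6.
The maximum over both is 7; one such subsequence is 22, 9, 14, 9, 28, 13, 27.

7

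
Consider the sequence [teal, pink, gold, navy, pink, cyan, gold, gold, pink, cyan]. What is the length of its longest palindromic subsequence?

Using dp[i][j] = 2 + dp[i+1][j−1] if the ends match, else max(dp[i+1][j], dp[i][j−1]):
dp[1][10] = 5. A witness is pink gold gold gold pink at positions 2,3,7,8,9.

5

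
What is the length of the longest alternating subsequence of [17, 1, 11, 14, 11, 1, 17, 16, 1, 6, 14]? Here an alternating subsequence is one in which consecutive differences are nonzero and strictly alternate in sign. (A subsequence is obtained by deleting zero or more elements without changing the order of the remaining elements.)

Track the best alternating length ending on an up-step vs a down-step at each position: up/down = 1/1, 1/2, 3/2, 3/2, 3/4, 1/4, 5/1, 5/6, 1/6, 7/6, 7/6.
The maximum over both is 7; one such subsequence is 17, 1, 14, 11, 17, 1, 6.

7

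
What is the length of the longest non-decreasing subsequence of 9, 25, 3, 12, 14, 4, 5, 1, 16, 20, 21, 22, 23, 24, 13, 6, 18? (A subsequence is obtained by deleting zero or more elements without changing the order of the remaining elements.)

One longest non-decreasing subsequence is 9, 12, 14, 16, 20, 21, 22, 23, 24 (positions 1,4,5,9,10,11,12,13,14), of length 9; no longer one exists.

9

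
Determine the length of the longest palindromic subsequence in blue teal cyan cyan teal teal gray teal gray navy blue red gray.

6

Using dp[i][j] = 2 + dp[i+1][j−1] if the ends match, else max(dp[i+1][j], dp[i][j−1]):
dp[1][13] = 6. A witness is blue teal teal teal teal blue at positions 1,2,5,6,8,11.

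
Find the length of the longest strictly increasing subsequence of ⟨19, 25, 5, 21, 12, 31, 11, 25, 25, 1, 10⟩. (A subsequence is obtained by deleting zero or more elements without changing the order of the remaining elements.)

3

Let dp[i] be the longest increasing subsequence ending at position i. Then dp = [1, 2, 1, 2, 2, 3, 2, 3, 3, 1, 2].
The maximum is 3; one witness is 19, 25, 31 at positions 1,2,6.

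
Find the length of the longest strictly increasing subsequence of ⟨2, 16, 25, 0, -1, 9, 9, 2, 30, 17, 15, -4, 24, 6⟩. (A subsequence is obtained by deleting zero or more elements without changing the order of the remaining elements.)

4

Let dp[i] be the longest increasing subsequence ending at position i. Then dp = [1, 2, 3, 1, 1, 2, 2, 2, 4, 3, 3, 1, 4, 3].
The maximum is 4; one witness is 2, 16, 25, 30 at positions 1,2,3,9.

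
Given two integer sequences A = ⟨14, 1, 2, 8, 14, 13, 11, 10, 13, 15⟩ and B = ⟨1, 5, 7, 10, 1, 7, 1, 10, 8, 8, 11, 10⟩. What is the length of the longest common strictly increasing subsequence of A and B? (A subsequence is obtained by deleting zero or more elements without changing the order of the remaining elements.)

3

For each value that appears in both, track the longest common increasing run ending there.
The best achievable length is 3; one witness is 1, 8, 11 (A-positions 2,4,7, B-positions 1,9,11).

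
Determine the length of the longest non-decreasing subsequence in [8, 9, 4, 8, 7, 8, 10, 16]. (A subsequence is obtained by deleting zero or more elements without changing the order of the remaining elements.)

Scanning left to right, the best length ending at each element is: 8→1, 9→2, 4→1, 8→2, 7→2, 8→3, 10→4, 16→5.
So the longest non-decreasing subsequence has length 5, e.g. 8, 8, 8, 10, 16.

5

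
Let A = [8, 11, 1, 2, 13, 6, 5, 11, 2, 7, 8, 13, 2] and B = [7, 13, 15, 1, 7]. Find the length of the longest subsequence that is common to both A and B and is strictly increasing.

2

For each value that appears in both, track the longest common increasing run ending there.
The best achievable length is 2; one witness is 7, 13 (A-positions 10,12, B-positions 1,2).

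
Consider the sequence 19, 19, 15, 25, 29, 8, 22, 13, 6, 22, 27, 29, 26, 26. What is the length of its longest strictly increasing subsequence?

5

Scanning left to right, the best length ending at each element is: 19→1, 19→1, 15→1, 25→2, 29→3, 8→1, 22→2, 13→2, 6→1, 22→3, 27→4, 29→5, 26→4, 26→4.
So the longest increasing subsequence has length 5, e.g. 8, 13, 22, 27, 29.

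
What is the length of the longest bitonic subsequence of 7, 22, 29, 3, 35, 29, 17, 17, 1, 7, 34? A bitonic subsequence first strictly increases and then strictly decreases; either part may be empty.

One longest bitonic subsequence is 7, 22, 29, 35, 29, 17, 7 (positions 1,2,3,5,6,8,10): it rises to 35 then falls. Length 7 is optimal.

7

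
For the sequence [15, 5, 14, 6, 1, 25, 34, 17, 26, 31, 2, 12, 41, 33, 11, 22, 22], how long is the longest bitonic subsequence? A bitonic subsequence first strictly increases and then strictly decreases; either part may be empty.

One longest bitonic subsequence is 5, 14, 25, 26, 31, 41, 33, 22 (positions 2,3,6,9,10,13,14,17): it rises to 41 then falls. Length 8 is optimal.

8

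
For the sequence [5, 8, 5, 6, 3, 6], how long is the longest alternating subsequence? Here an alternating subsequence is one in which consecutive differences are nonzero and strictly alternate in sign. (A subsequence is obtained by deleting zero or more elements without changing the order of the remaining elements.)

6

Track the best alternating length ending on an up-step vs a down-step at each position: up/down = 1/1, 2/1, 1/3, 4/3, 1/5, 6/3.
The maximum over both is 6; one such subsequence is 5, 8, 5, 6, 3, 6.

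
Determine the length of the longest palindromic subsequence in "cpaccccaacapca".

One longest palindromic subsequence is cpacccccapc (positions 1,2,3,4,5,6,7,10,11,12,13); it reads the same forward and backward, and the interval DP gives dp[1][14] = 11.

11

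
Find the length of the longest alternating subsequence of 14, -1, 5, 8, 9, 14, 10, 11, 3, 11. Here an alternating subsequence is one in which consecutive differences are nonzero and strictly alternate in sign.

Track the best alternating length ending on an up-step vs a down-step at each position: up/down = 1/1, 1/2, 3/2, 3/2, 3/2, 3/1, 3/4, 5/4, 3/6, 7/4.
The maximum over both is 7; one such subsequence is 14, -1, 14, 10, 11, 3, 11.

7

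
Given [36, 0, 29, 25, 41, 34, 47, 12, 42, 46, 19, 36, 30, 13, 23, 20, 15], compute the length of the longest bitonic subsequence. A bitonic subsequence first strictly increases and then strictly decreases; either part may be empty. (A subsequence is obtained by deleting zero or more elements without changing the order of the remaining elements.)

Let inc[i] be the LIS ending at i and dec[i] the longest strictly decreasing subsequence starting at i. inc = [1, 1, 2, 2, 3, 3, 4, 2, 4, 5, 3, 4, 4, 3, 4, 4, 4], dec = [6, 1, 5, 4, 6, 5, 7, 1, 6, 6, 2, 5, 4, 1, 3, 2, 1].
max_i inc[i]+dec[i]−1 = 10, with one witness 0, 29, 41, 47, 46, 36, 30, 23, 20, 15.

10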